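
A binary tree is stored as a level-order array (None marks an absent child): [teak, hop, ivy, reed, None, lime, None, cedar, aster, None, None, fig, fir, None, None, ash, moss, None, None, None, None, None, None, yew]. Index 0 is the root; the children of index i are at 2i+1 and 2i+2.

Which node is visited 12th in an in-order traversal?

ivy

In-order visits the left subtree, then the node, then the right subtree.
At teak: go left to hop.
  At hop: go left to reed.
    At reed: go left to cedar.
      At cedar: go left to ash.
        ash is a leaf — visit ash.
      Visit cedar.
      At cedar: go right to moss.
        moss is a leaf — visit moss.
    Visit reed.
    At reed: go right to aster.
      aster is a leaf — visit aster.
  Visit hop.
  At hop: no right child.
Visit teak.
At teak: go right to ivy.
  At ivy: go left to lime.
    At lime: go left to fig.
      At fig: go left to yew.
        yew is a leaf — visit yew.
      Visit fig.
      At fig: no right child.
    Visit lime.
    At lime: go right to fir.
      fir is a leaf — visit fir.
  Visit ivy.
  At ivy: no right child.
Full in-order sequence: ash, cedar, moss, reed, aster, hop, teak, yew, fig, lime, fir, ivy.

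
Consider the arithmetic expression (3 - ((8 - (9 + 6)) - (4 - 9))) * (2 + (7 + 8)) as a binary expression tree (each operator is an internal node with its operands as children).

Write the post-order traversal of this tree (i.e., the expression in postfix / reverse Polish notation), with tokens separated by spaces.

3 8 9 6 + - 4 9 - - - 2 7 8 + + *

Post-order on an expression tree gives postfix notation: for each operator, emit left operand, right operand, then the operator.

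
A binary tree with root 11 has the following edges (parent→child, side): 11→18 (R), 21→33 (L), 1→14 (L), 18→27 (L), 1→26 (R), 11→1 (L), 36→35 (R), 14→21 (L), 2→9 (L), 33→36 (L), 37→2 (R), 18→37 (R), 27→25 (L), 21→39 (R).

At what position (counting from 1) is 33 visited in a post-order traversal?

3

Post-order visits the left subtree, then the right subtree, then the node.
At 11: go left to 1.
  At 1: go left to 14.
    At 14: go left to 21.
      At 21: go left to 33.
        At 33: go left to 36.
          At 36: no left child.
          At 36: go right to 35.
            35 is a leaf — visit 35.
          Visit 36.
        At 33: no right child.
        Visit 33.
      At 21: go right to 39.
        39 is a leaf — visit 39.
      Visit 21.
    At 14: no right child.
    Visit 14.
  At 1: go right to 26.
    26 is a leaf — visit 26.
  Visit 1.
At 11: go right to 18.
  At 18: go left to 27.
    At 27: go left to 25.
      25 is a leaf — visit 25.
    At 27: no right child.
    Visit 27.
  At 18: go right to 37.
    At 37: no left child.
    At 37: go right to 2.
      At 2: go left to 9.
        9 is a leaf — visit 9.
      At 2: no right child.
      Visit 2.
    Visit 37.
  Visit 18.
Visit 11.
Full post-order sequence: 35, 36, 33, 39, 21, 14, 26, 1, 25, 27, 9, 2, 37, 18, 11.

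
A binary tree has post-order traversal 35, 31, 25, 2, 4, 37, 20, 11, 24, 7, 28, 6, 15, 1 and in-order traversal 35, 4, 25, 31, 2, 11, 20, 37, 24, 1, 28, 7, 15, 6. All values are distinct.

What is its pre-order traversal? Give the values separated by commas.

1, 24, 11, 4, 35, 2, 25, 31, 20, 37, 15, 28, 7, 6

The last element of post-order is the root; it splits in-order into left and right subtrees.
Root 1: left subtree has 9 nodes {35, 4, 25, 31, 2, 11, 20, 37, 24}, right has 4 {28, 7, 15, 6}.
  Root 24: left subtree has 8 nodes {35, 4, 25, 31, 2, 11, 20, 37}, right has 0 { }.
    Root 11: left subtree has 5 nodes {35, 4, 25, 31, 2}, right has 2 {20, 37}.
      Root 4: left subtree has 1 node {35}, right has 3 {25, 31, 2}.
        Root 2: left subtree has 2 nodes {25, 31}, right has 0 { }.
          Root 25: left subtree has 0 nodes { }, right has 1 {31}.
      Root 20: left subtree has 0 nodes { }, right has 1 {37}.
  Root 15: left subtree has 2 nodes {28, 7}, right has 1 {6}.
    Root 28: left subtree has 0 nodes { }, right has 1 {7}.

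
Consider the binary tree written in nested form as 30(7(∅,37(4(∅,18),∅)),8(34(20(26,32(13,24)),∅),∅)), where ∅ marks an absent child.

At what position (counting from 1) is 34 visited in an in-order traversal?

11

In-order visits the left subtree, then the node, then the right subtree.
At 30: go left to 7.
  At 7: no left child.
  Visit 7.
  At 7: go right to 37.
    At 37: go left to 4.
      At 4: no left child.
      Visit 4.
      At 4: go right to 18.
        18 is a leaf — visit 18.
    Visit 37.
    At 37: no right child.
Visit 30.
At 30: go right to 8.
  At 8: go left to 34.
    At 34: go left to 20.
      At 20: go left to 26.
        26 is a leaf — visit 26.
      Visit 20.
      At 20: go right to 32.
        At 32: go left to 13.
          13 is a leaf — visit 13.
        Visit 32.
        At 32: go right to 24.
          24 is a leaf — visit 24.
    Visit 34.
    At 34: no right child.
  Visit 8.
  At 8: no right child.
Full in-order sequence: 7, 4, 18, 37, 30, 26, 20, 13, 32, 24, 34, 8.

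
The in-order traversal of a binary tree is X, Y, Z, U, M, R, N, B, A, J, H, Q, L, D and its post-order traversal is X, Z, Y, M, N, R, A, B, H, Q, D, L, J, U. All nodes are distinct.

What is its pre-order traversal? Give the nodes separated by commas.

The last element of post-order is the root; it splits in-order into left and right subtrees.
Root U: left subtree has 3 nodes {X, Y, Z}, right has 10 {M, R, N, B, A, J, H, Q, L, D}.
  Root Y: left subtree has 1 node {X}, right has 1 {Z}.
  Root J: left subtree has 5 nodes {M, R, N, B, A}, right has 4 {H, Q, L, D}.
    Root B: left subtree has 3 nodes {M, R, N}, right has 1 {A}.
      Root R: left subtree has 1 node {M}, right has 1 {N}.
    Root L: left subtree has 2 nodes {H, Q}, right has 1 {D}.
      Root Q: left subtree has 1 node {H}, right has 0 { }.

U, Y, X, Z, J, B, R, M, N, A, L, Q, H, D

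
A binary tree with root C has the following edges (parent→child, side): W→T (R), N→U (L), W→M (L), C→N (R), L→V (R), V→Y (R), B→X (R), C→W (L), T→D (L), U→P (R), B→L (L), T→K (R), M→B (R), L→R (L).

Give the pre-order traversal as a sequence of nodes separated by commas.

C, W, M, B, L, R, V, Y, X, T, D, K, N, U, P

Pre-order visits the node, then its left subtree, then its right subtree.
Visit C.
At C: go left to W.
  Visit W.
  At W: go left to M.
    Visit M.
    At M: no left child.
    At M: go right to B.
      Visit B.
      At B: go left to L.
        Visit L.
        At L: go left to R.
          R is a leaf — visit R.
        At L: go right to V.
          Visit V.
          At V: no left child.
          At V: go right to Y.
            Y is a leaf — visit Y.
      At B: go right to X.
        X is a leaf — visit X.
  At W: go right to T.
    Visit T.
    At T: go left to D.
      D is a leaf — visit D.
    At T: go right to K.
      K is a leaf — visit K.
At C: go right to N.
  Visit N.
  At N: go left to U.
    Visit U.
    At U: no left child.
    At U: go right to P.
      P is a leaf — visit P.
  At N: no right child.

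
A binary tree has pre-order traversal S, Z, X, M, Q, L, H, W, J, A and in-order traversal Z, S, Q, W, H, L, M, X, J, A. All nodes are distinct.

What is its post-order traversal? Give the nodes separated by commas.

Z, W, H, L, Q, M, A, J, X, S

The first element of pre-order is the root; it splits in-order into left and right subtrees.
Root S: left subtree has 1 node {Z}, right has 8 {Q, W, H, L, M, X, J, A}.
  Root X: left subtree has 5 nodes {Q, W, H, L, M}, right has 2 {J, A}.
    Root M: left subtree has 4 nodes {Q, W, H, L}, right has 0 { }.
      Root Q: left subtree has 0 nodes { }, right has 3 {W, H, L}.
        Root L: left subtree has 2 nodes {W, H}, right has 0 { }.
          Root H: left subtree has 1 node {W}, right has 0 { }.
    Root J: left subtree has 0 nodes { }, right has 1 {A}.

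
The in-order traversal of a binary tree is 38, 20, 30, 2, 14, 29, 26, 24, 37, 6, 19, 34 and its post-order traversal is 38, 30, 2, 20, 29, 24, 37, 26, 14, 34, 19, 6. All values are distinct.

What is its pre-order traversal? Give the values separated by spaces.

The last element of post-order is the root; it splits in-order into left and right subtrees.
Root 6: left subtree has 9 nodes {38, 20, 30, 2, 14, 29, 26, 24, 37}, right has 2 {19, 34}.
  Root 14: left subtree has 4 nodes {38, 20, 30, 2}, right has 4 {29, 26, 24, 37}.
    Root 20: left subtree has 1 node {38}, right has 2 {30, 2}.
      Root 2: left subtree has 1 node {30}, right has 0 { }.
    Root 26: left subtree has 1 node {29}, right has 2 {24, 37}.
      Root 37: left subtree has 1 node {24}, right has 0 { }.
  Root 19: left subtree has 0 nodes { }, right has 1 {34}.

6 14 20 38 2 30 26 29 37 24 19 34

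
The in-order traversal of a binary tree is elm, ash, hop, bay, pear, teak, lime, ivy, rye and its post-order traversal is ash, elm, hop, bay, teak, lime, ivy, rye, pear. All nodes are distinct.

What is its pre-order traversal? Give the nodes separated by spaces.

pear bay hop elm ash rye ivy lime teak

The last element of post-order is the root; it splits in-order into left and right subtrees.
Root pear: left subtree has 4 nodes {elm, ash, hop, bay}, right has 4 {teak, lime, ivy, rye}.
  Root bay: left subtree has 3 nodes {elm, ash, hop}, right has 0 { }.
    Root hop: left subtree has 2 nodes {elm, ash}, right has 0 { }.
      Root elm: left subtree has 0 nodes { }, right has 1 {ash}.
  Root rye: left subtree has 3 nodes {teak, lime, ivy}, right has 0 { }.
    Root ivy: left subtree has 2 nodes {teak, lime}, right has 0 { }.
      Root lime: left subtree has 1 node {teak}, right has 0 { }.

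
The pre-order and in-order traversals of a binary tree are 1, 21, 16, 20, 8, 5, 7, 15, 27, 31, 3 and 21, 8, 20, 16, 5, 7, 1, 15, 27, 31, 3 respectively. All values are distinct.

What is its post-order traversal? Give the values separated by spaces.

The first element of pre-order is the root; it splits in-order into left and right subtrees.
Root 1: left subtree has 6 nodes {21, 8, 20, 16, 5, 7}, right has 4 {15, 27, 31, 3}.
  Root 21: left subtree has 0 nodes { }, right has 5 {8, 20, 16, 5, 7}.
    Root 16: left subtree has 2 nodes {8, 20}, right has 2 {5, 7}.
      Root 20: left subtree has 1 node {8}, right has 0 { }.
      Root 5: left subtree has 0 nodes { }, right has 1 {7}.
  Root 15: left subtree has 0 nodes { }, right has 3 {27, 31, 3}.
    Root 27: left subtree has 0 nodes { }, right has 2 {31, 3}.
      Root 31: left subtree has 0 nodes { }, right has 1 {3}.

8 20 7 5 16 21 3 31 27 15 1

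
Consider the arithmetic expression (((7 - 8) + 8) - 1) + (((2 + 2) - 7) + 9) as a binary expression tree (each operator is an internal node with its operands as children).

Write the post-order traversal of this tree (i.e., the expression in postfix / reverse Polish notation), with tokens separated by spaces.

Post-order on an expression tree gives postfix notation: for each operator, emit left operand, right operand, then the operator.

7 8 - 8 + 1 - 2 2 + 7 - 9 + +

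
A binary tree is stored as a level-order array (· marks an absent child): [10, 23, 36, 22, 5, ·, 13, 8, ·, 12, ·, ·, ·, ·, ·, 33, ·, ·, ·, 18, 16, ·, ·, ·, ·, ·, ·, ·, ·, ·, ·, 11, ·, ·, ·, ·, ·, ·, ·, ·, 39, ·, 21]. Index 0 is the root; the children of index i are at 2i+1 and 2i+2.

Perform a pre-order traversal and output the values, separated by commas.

Pre-order visits the node, then its left subtree, then its right subtree.
Visit 10.
At 10: go left to 23.
  Visit 23.
  At 23: go left to 22.
    Visit 22.
    At 22: go left to 8.
      Visit 8.
      At 8: go left to 33.
        Visit 33.
        At 33: go left to 11.
          11 is a leaf — visit 11.
        At 33: no right child.
      At 8: no right child.
    At 22: no right child.
  At 23: go right to 5.
    Visit 5.
    At 5: go left to 12.
      Visit 12.
      At 12: go left to 18.
        Visit 18.
        At 18: no left child.
        At 18: go right to 39.
          39 is a leaf — visit 39.
      At 12: go right to 16.
        Visit 16.
        At 16: no left child.
        At 16: go right to 21.
          21 is a leaf — visit 21.
    At 5: no right child.
At 10: go right to 36.
  Visit 36.
  At 36: no left child.
  At 36: go right to 13.
    13 is a leaf — visit 13.

10, 23, 22, 8, 33, 11, 5, 12, 18, 39, 16, 21, 36, 13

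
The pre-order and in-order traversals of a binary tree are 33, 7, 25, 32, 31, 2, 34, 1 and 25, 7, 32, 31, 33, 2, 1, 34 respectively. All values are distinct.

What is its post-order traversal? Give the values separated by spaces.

25 31 32 7 1 34 2 33

The first element of pre-order is the root; it splits in-order into left and right subtrees.
Root 33: left subtree has 4 nodes {25, 7, 32, 31}, right has 3 {2, 1, 34}.
  Root 7: left subtree has 1 node {25}, right has 2 {32, 31}.
    Root 32: left subtree has 0 nodes { }, right has 1 {31}.
  Root 2: left subtree has 0 nodes { }, right has 2 {1, 34}.
    Root 34: left subtree has 1 node {1}, right has 0 { }.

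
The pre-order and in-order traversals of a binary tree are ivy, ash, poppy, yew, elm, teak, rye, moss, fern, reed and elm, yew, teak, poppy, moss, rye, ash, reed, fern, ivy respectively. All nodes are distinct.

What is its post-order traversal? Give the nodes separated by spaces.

elm teak yew moss rye poppy reed fern ash ivy

The first element of pre-order is the root; it splits in-order into left and right subtrees.
Root ivy: left subtree has 9 nodes {elm, yew, teak, poppy, moss, rye, ash, reed, fern}, right has 0 { }.
  Root ash: left subtree has 6 nodes {elm, yew, teak, poppy, moss, rye}, right has 2 {reed, fern}.
    Root poppy: left subtree has 3 nodes {elm, yew, teak}, right has 2 {moss, rye}.
      Root yew: left subtree has 1 node {elm}, right has 1 {teak}.
      Root rye: left subtree has 1 node {moss}, right has 0 { }.
    Root fern: left subtree has 1 node {reed}, right has 0 { }.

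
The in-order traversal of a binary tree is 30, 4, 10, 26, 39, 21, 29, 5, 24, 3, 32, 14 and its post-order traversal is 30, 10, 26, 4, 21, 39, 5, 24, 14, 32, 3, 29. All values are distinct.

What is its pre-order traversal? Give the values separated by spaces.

29 39 4 30 26 10 21 3 24 5 32 14

The last element of post-order is the root; it splits in-order into left and right subtrees.
Root 29: left subtree has 6 nodes {30, 4, 10, 26, 39, 21}, right has 5 {5, 24, 3, 32, 14}.
  Root 39: left subtree has 4 nodes {30, 4, 10, 26}, right has 1 {21}.
    Root 4: left subtree has 1 node {30}, right has 2 {10, 26}.
      Root 26: left subtree has 1 node {10}, right has 0 { }.
  Root 3: left subtree has 2 nodes {5, 24}, right has 2 {32, 14}.
    Root 24: left subtree has 1 node {5}, right has 0 { }.
    Root 32: left subtree has 0 nodes { }, right has 1 {14}.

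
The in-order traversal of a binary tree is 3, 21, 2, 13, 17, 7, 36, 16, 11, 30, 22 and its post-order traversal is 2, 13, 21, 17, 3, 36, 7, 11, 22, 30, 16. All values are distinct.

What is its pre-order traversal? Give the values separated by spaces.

The last element of post-order is the root; it splits in-order into left and right subtrees.
Root 16: left subtree has 7 nodes {3, 21, 2, 13, 17, 7, 36}, right has 3 {11, 30, 22}.
  Root 7: left subtree has 5 nodes {3, 21, 2, 13, 17}, right has 1 {36}.
    Root 3: left subtree has 0 nodes { }, right has 4 {21, 2, 13, 17}.
      Root 17: left subtree has 3 nodes {21, 2, 13}, right has 0 { }.
        Root 21: left subtree has 0 nodes { }, right has 2 {2, 13}.
          Root 13: left subtree has 1 node {2}, right has 0 { }.
  Root 30: left subtree has 1 node {11}, right has 1 {22}.

16 7 3 17 21 13 2 36 30 11 22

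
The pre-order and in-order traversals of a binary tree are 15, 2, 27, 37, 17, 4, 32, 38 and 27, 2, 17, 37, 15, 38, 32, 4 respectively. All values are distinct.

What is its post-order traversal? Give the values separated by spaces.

The first element of pre-order is the root; it splits in-order into left and right subtrees.
Root 15: left subtree has 4 nodes {27, 2, 17, 37}, right has 3 {38, 32, 4}.
  Root 2: left subtree has 1 node {27}, right has 2 {17, 37}.
    Root 37: left subtree has 1 node {17}, right has 0 { }.
  Root 4: left subtree has 2 nodes {38, 32}, right has 0 { }.
    Root 32: left subtree has 1 node {38}, right has 0 { }.

27 17 37 2 38 32 4 15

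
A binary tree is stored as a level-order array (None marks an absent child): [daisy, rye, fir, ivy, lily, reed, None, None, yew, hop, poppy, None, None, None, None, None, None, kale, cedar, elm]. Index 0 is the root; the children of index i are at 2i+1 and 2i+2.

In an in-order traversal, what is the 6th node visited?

elm

In-order visits the left subtree, then the node, then the right subtree.
At daisy: go left to rye.
  At rye: go left to ivy.
    At ivy: no left child.
    Visit ivy.
    At ivy: go right to yew.
      At yew: go left to kale.
        kale is a leaf — visit kale.
      Visit yew.
      At yew: go right to cedar.
        cedar is a leaf — visit cedar.
  Visit rye.
  At rye: go right to lily.
    At lily: go left to hop.
      At hop: go left to elm.
        elm is a leaf — visit elm.
      Visit hop.
      At hop: no right child.
    Visit lily.
    At lily: go right to poppy.
      poppy is a leaf — visit poppy.
Visit daisy.
At daisy: go right to fir.
  At fir: go left to reed.
    reed is a leaf — visit reed.
  Visit fir.
  At fir: no right child.
Full in-order sequence: ivy, kale, yew, cedar, rye, elm, hop, lily, poppy, daisy, reed, fir.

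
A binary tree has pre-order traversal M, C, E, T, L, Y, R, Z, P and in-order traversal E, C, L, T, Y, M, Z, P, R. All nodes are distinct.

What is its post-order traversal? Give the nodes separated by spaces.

E L Y T C P Z R M

The first element of pre-order is the root; it splits in-order into left and right subtrees.
Root M: left subtree has 5 nodes {E, C, L, T, Y}, right has 3 {Z, P, R}.
  Root C: left subtree has 1 node {E}, right has 3 {L, T, Y}.
    Root T: left subtree has 1 node {L}, right has 1 {Y}.
  Root R: left subtree has 2 nodes {Z, P}, right has 0 { }.
    Root Z: left subtree has 0 nodes { }, right has 1 {P}.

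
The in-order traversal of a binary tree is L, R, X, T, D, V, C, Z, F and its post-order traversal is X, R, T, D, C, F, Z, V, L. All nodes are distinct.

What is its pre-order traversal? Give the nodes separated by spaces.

L V D T R X Z C F

The last element of post-order is the root; it splits in-order into left and right subtrees.
Root L: left subtree has 0 nodes { }, right has 8 {R, X, T, D, V, C, Z, F}.
  Root V: left subtree has 4 nodes {R, X, T, D}, right has 3 {C, Z, F}.
    Root D: left subtree has 3 nodes {R, X, T}, right has 0 { }.
      Root T: left subtree has 2 nodes {R, X}, right has 0 { }.
        Root R: left subtree has 0 nodes { }, right has 1 {X}.
    Root Z: left subtree has 1 node {C}, right has 1 {F}.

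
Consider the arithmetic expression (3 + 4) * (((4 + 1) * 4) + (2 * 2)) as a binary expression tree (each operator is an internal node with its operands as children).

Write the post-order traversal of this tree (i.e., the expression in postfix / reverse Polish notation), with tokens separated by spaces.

3 4 + 4 1 + 4 * 2 2 * + *

Post-order on an expression tree gives postfix notation: for each operator, emit left operand, right operand, then the operator.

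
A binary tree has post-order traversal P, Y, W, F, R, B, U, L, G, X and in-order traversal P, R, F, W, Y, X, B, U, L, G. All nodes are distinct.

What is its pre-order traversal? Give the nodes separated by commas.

X, R, P, F, W, Y, G, L, U, B

The last element of post-order is the root; it splits in-order into left and right subtrees.
Root X: left subtree has 5 nodes {P, R, F, W, Y}, right has 4 {B, U, L, G}.
  Root R: left subtree has 1 node {P}, right has 3 {F, W, Y}.
    Root F: left subtree has 0 nodes { }, right has 2 {W, Y}.
      Root W: left subtree has 0 nodes { }, right has 1 {Y}.
  Root G: left subtree has 3 nodes {B, U, L}, right has 0 { }.
    Root L: left subtree has 2 nodes {B, U}, right has 0 { }.
      Root U: left subtree has 1 node {B}, right has 0 { }.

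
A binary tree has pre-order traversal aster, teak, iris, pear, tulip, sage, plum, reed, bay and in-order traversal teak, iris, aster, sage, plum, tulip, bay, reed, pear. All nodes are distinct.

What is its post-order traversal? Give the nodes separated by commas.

iris, teak, plum, sage, bay, reed, tulip, pear, aster

The first element of pre-order is the root; it splits in-order into left and right subtrees.
Root aster: left subtree has 2 nodes {teak, iris}, right has 6 {sage, plum, tulip, bay, reed, pear}.
  Root teak: left subtree has 0 nodes { }, right has 1 {iris}.
  Root pear: left subtree has 5 nodes {sage, plum, tulip, bay, reed}, right has 0 { }.
    Root tulip: left subtree has 2 nodes {sage, plum}, right has 2 {bay, reed}.
      Root sage: left subtree has 0 nodes { }, right has 1 {plum}.
      Root reed: left subtree has 1 node {bay}, right has 0 { }.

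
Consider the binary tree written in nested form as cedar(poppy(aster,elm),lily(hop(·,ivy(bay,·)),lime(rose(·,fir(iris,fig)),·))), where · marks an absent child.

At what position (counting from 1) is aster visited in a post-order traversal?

Post-order visits the left subtree, then the right subtree, then the node.
At cedar: go left to poppy.
  At poppy: go left to aster.
    aster is a leaf — visit aster.
  At poppy: go right to elm.
    elm is a leaf — visit elm.
  Visit poppy.
At cedar: go right to lily.
  At lily: go left to hop.
    At hop: no left child.
    At hop: go right to ivy.
      At ivy: go left to bay.
        bay is a leaf — visit bay.
      At ivy: no right child.
      Visit ivy.
    Visit hop.
  At lily: go right to lime.
    At lime: go left to rose.
      At rose: no left child.
      At rose: go right to fir.
        At fir: go left to iris.
          iris is a leaf — visit iris.
        At fir: go right to fig.
          fig is a leaf — visit fig.
        Visit fir.
      Visit rose.
    At lime: no right child.
    Visit lime.
  Visit lily.
Visit cedar.
Full post-order sequence: aster, elm, poppy, bay, ivy, hop, iris, fig, fir, rose, lime, lily, cedar.

1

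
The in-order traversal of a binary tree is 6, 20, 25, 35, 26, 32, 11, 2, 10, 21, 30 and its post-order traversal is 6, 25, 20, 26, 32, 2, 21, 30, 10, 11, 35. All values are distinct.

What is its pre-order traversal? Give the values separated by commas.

35, 20, 6, 25, 11, 32, 26, 10, 2, 30, 21

The last element of post-order is the root; it splits in-order into left and right subtrees.
Root 35: left subtree has 3 nodes {6, 20, 25}, right has 7 {26, 32, 11, 2, 10, 21, 30}.
  Root 20: left subtree has 1 node {6}, right has 1 {25}.
  Root 11: left subtree has 2 nodes {26, 32}, right has 4 {2, 10, 21, 30}.
    Root 32: left subtree has 1 node {26}, right has 0 { }.
    Root 10: left subtree has 1 node {2}, right has 2 {21, 30}.
      Root 30: left subtree has 1 node {21}, right has 0 { }.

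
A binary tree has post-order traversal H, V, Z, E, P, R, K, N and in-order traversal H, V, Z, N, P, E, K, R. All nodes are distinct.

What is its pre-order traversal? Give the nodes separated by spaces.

The last element of post-order is the root; it splits in-order into left and right subtrees.
Root N: left subtree has 3 nodes {H, V, Z}, right has 4 {P, E, K, R}.
  Root Z: left subtree has 2 nodes {H, V}, right has 0 { }.
    Root V: left subtree has 1 node {H}, right has 0 { }.
  Root K: left subtree has 2 nodes {P, E}, right has 1 {R}.
    Root P: left subtree has 0 nodes { }, right has 1 {E}.

N Z V H K P E R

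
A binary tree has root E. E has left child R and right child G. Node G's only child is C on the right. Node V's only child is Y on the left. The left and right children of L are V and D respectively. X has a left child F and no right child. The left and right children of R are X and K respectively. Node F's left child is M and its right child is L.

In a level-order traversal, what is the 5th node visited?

Level-order visits nodes level by level from the root, left to right within each level.
Level 0: E
Level 1: R, G
Level 2: X, K, C
Level 3: F
Level 4: M, L
Level 5: V, D
Level 6: Y
Full level-order sequence: E, R, G, X, K, C, F, M, L, V, D, Y.

K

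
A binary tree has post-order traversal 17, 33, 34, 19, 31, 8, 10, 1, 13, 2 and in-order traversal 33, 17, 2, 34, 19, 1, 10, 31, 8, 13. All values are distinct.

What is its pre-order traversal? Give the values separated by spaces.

2 33 17 13 1 19 34 10 8 31

The last element of post-order is the root; it splits in-order into left and right subtrees.
Root 2: left subtree has 2 nodes {33, 17}, right has 7 {34, 19, 1, 10, 31, 8, 13}.
  Root 33: left subtree has 0 nodes { }, right has 1 {17}.
  Root 13: left subtree has 6 nodes {34, 19, 1, 10, 31, 8}, right has 0 { }.
    Root 1: left subtree has 2 nodes {34, 19}, right has 3 {10, 31, 8}.
      Root 19: left subtree has 1 node {34}, right has 0 { }.
      Root 10: left subtree has 0 nodes { }, right has 2 {31, 8}.
        Root 8: left subtree has 1 node {31}, right has 0 { }.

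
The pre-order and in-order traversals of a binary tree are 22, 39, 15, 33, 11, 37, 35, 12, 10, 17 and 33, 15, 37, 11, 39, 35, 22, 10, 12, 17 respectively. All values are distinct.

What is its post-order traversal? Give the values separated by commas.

33, 37, 11, 15, 35, 39, 10, 17, 12, 22

The first element of pre-order is the root; it splits in-order into left and right subtrees.
Root 22: left subtree has 6 nodes {33, 15, 37, 11, 39, 35}, right has 3 {10, 12, 17}.
  Root 39: left subtree has 4 nodes {33, 15, 37, 11}, right has 1 {35}.
    Root 15: left subtree has 1 node {33}, right has 2 {37, 11}.
      Root 11: left subtree has 1 node {37}, right has 0 { }.
  Root 12: left subtree has 1 node {10}, right has 1 {17}.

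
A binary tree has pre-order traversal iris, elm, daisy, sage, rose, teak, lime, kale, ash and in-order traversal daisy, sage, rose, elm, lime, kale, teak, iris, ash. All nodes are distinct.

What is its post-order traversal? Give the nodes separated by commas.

rose, sage, daisy, kale, lime, teak, elm, ash, iris

The first element of pre-order is the root; it splits in-order into left and right subtrees.
Root iris: left subtree has 7 nodes {daisy, sage, rose, elm, lime, kale, teak}, right has 1 {ash}.
  Root elm: left subtree has 3 nodes {daisy, sage, rose}, right has 3 {lime, kale, teak}.
    Root daisy: left subtree has 0 nodes { }, right has 2 {sage, rose}.
      Root sage: left subtree has 0 nodes { }, right has 1 {rose}.
    Root teak: left subtree has 2 nodes {lime, kale}, right has 0 { }.
      Root lime: left subtree has 0 nodes { }, right has 1 {kale}.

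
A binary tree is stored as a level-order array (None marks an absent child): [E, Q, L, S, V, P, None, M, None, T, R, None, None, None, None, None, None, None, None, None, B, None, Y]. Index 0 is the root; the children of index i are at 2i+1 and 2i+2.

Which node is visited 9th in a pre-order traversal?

Pre-order visits the node, then its left subtree, then its right subtree.
Visit E.
At E: go left to Q.
  Visit Q.
  At Q: go left to S.
    Visit S.
    At S: go left to M.
      M is a leaf — visit M.
    At S: no right child.
  At Q: go right to V.
    Visit V.
    At V: go left to T.
      Visit T.
      At T: no left child.
      At T: go right to B.
        B is a leaf — visit B.
    At V: go right to R.
      Visit R.
      At R: no left child.
      At R: go right to Y.
        Y is a leaf — visit Y.
At E: go right to L.
  Visit L.
  At L: go left to P.
    P is a leaf — visit P.
  At L: no right child.
Full pre-order sequence: E, Q, S, M, V, T, B, R, Y, L, P.

Y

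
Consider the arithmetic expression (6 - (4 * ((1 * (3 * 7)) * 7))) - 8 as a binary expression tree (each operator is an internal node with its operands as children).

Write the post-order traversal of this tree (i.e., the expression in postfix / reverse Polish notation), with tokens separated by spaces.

Post-order on an expression tree gives postfix notation: for each operator, emit left operand, right operand, then the operator.

6 4 1 3 7 * * 7 * * - 8 -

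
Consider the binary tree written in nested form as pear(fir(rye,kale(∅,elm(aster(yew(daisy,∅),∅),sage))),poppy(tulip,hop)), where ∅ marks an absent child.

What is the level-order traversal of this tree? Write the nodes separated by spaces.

pear fir poppy rye kale tulip hop elm aster sage yew daisy

Level-order visits nodes level by level from the root, left to right within each level.
Level 0: pear
Level 1: fir, poppy
Level 2: rye, kale, tulip, hop
Level 3: elm
Level 4: aster, sage
Level 5: yew
Level 6: daisy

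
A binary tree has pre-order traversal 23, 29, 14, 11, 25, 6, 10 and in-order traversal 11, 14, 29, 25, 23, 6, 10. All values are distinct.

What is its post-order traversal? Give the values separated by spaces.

11 14 25 29 10 6 23

The first element of pre-order is the root; it splits in-order into left and right subtrees.
Root 23: left subtree has 4 nodes {11, 14, 29, 25}, right has 2 {6, 10}.
  Root 29: left subtree has 2 nodes {11, 14}, right has 1 {25}.
    Root 14: left subtree has 1 node {11}, right has 0 { }.
  Root 6: left subtree has 0 nodes { }, right has 1 {10}.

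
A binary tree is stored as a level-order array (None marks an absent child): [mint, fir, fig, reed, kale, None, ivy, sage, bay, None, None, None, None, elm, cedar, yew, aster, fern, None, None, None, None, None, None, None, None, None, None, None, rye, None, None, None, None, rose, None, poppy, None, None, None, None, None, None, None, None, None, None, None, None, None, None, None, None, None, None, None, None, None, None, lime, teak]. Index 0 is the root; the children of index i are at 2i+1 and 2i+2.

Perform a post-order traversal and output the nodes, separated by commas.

Post-order visits the left subtree, then the right subtree, then the node.
At mint: go left to fir.
  At fir: go left to reed.
    At reed: go left to sage.
      At sage: go left to yew.
        yew is a leaf — visit yew.
      At sage: go right to aster.
        At aster: no left child.
        At aster: go right to rose.
          rose is a leaf — visit rose.
        Visit aster.
      Visit sage.
    At reed: go right to bay.
      At bay: go left to fern.
        At fern: no left child.
        At fern: go right to poppy.
          poppy is a leaf — visit poppy.
        Visit fern.
      At bay: no right child.
      Visit bay.
    Visit reed.
  At fir: go right to kale.
    kale is a leaf — visit kale.
  Visit fir.
At mint: go right to fig.
  At fig: no left child.
  At fig: go right to ivy.
    At ivy: go left to elm.
      elm is a leaf — visit elm.
    At ivy: go right to cedar.
      At cedar: go left to rye.
        At rye: go left to lime.
          lime is a leaf — visit lime.
        At rye: go right to teak.
          teak is a leaf — visit teak.
        Visit rye.
      At cedar: no right child.
      Visit cedar.
    Visit ivy.
  Visit fig.
Visit mint.

yew, rose, aster, sage, poppy, fern, bay, reed, kale, fir, elm, lime, teak, rye, cedar, ivy, fig, mint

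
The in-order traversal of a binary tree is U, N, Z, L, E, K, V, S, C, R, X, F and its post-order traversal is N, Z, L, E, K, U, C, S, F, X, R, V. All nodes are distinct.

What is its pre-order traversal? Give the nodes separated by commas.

The last element of post-order is the root; it splits in-order into left and right subtrees.
Root V: left subtree has 6 nodes {U, N, Z, L, E, K}, right has 5 {S, C, R, X, F}.
  Root U: left subtree has 0 nodes { }, right has 5 {N, Z, L, E, K}.
    Root K: left subtree has 4 nodes {N, Z, L, E}, right has 0 { }.
      Root E: left subtree has 3 nodes {N, Z, L}, right has 0 { }.
        Root L: left subtree has 2 nodes {N, Z}, right has 0 { }.
          Root Z: left subtree has 1 node {N}, right has 0 { }.
  Root R: left subtree has 2 nodes {S, C}, right has 2 {X, F}.
    Root S: left subtree has 0 nodes { }, right has 1 {C}.
    Root X: left subtree has 0 nodes { }, right has 1 {F}.

V, U, K, E, L, Z, N, R, S, C, X, F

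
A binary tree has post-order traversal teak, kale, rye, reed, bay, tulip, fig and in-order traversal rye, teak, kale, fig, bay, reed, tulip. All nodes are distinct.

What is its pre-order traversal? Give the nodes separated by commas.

The last element of post-order is the root; it splits in-order into left and right subtrees.
Root fig: left subtree has 3 nodes {rye, teak, kale}, right has 3 {bay, reed, tulip}.
  Root rye: left subtree has 0 nodes { }, right has 2 {teak, kale}.
    Root kale: left subtree has 1 node {teak}, right has 0 { }.
  Root tulip: left subtree has 2 nodes {bay, reed}, right has 0 { }.
    Root bay: left subtree has 0 nodes { }, right has 1 {reed}.

fig, rye, kale, teak, tulip, bay, reed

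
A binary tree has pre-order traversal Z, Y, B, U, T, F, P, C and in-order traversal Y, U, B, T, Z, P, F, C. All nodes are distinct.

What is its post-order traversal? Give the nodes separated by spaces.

U T B Y P C F Z

The first element of pre-order is the root; it splits in-order into left and right subtrees.
Root Z: left subtree has 4 nodes {Y, U, B, T}, right has 3 {P, F, C}.
  Root Y: left subtree has 0 nodes { }, right has 3 {U, B, T}.
    Root B: left subtree has 1 node {U}, right has 1 {T}.
  Root F: left subtree has 1 node {P}, right has 1 {C}.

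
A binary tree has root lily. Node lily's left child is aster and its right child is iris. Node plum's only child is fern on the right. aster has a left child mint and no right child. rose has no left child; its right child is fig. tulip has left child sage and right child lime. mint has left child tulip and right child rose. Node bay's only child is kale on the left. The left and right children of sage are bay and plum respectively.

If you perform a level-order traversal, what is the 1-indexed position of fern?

Level-order visits nodes level by level from the root, left to right within each level.
Level 0: lily
Level 1: aster, iris
Level 2: mint
Level 3: tulip, rose
Level 4: sage, lime, fig
Level 5: bay, plum
Level 6: kale, fern
Full level-order sequence: lily, aster, iris, mint, tulip, rose, sage, lime, fig, bay, plum, kale, fern.

13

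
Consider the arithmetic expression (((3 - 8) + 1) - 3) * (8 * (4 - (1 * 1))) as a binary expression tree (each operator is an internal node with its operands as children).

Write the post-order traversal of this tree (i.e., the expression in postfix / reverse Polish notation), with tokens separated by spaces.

Post-order on an expression tree gives postfix notation: for each operator, emit left operand, right operand, then the operator.

3 8 - 1 + 3 - 8 4 1 1 * - * *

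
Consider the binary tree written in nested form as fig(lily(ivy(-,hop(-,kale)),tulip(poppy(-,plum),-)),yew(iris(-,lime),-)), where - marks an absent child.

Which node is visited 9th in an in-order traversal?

iris

In-order visits the left subtree, then the node, then the right subtree.
At fig: go left to lily.
  At lily: go left to ivy.
    At ivy: no left child.
    Visit ivy.
    At ivy: go right to hop.
      At hop: no left child.
      Visit hop.
      At hop: go right to kale.
        kale is a leaf — visit kale.
  Visit lily.
  At lily: go right to tulip.
    At tulip: go left to poppy.
      At poppy: no left child.
      Visit poppy.
      At poppy: go right to plum.
        plum is a leaf — visit plum.
    Visit tulip.
    At tulip: no right child.
Visit fig.
At fig: go right to yew.
  At yew: go left to iris.
    At iris: no left child.
    Visit iris.
    At iris: go right to lime.
      lime is a leaf — visit lime.
  Visit yew.
  At yew: no right child.
Full in-order sequence: ivy, hop, kale, lily, poppy, plum, tulip, fig, iris, lime, yew.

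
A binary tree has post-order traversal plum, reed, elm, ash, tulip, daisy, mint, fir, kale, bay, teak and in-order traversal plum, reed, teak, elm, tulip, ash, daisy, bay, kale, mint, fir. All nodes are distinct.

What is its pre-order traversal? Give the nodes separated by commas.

The last element of post-order is the root; it splits in-order into left and right subtrees.
Root teak: left subtree has 2 nodes {plum, reed}, right has 8 {elm, tulip, ash, daisy, bay, kale, mint, fir}.
  Root reed: left subtree has 1 node {plum}, right has 0 { }.
  Root bay: left subtree has 4 nodes {elm, tulip, ash, daisy}, right has 3 {kale, mint, fir}.
    Root daisy: left subtree has 3 nodes {elm, tulip, ash}, right has 0 { }.
      Root tulip: left subtree has 1 node {elm}, right has 1 {ash}.
    Root kale: left subtree has 0 nodes { }, right has 2 {mint, fir}.
      Root fir: left subtree has 1 node {mint}, right has 0 { }.

teak, reed, plum, bay, daisy, tulip, elm, ash, kale, fir, mint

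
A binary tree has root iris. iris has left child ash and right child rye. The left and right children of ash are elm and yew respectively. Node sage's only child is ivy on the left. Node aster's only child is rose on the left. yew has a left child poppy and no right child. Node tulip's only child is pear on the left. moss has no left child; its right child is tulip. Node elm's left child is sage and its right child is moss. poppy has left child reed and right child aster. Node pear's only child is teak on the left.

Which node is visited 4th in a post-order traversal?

pear

Post-order visits the left subtree, then the right subtree, then the node.
At iris: go left to ash.
  At ash: go left to elm.
    At elm: go left to sage.
      At sage: go left to ivy.
        ivy is a leaf — visit ivy.
      At sage: no right child.
      Visit sage.
    At elm: go right to moss.
      At moss: no left child.
      At moss: go right to tulip.
        At tulip: go left to pear.
          At pear: go left to teak.
            teak is a leaf — visit teak.
          At pear: no right child.
          Visit pear.
        At tulip: no right child.
        Visit tulip.
      Visit moss.
    Visit elm.
  At ash: go right to yew.
    At yew: go left to poppy.
      At poppy: go left to reed.
        reed is a leaf — visit reed.
      At poppy: go right to aster.
        At aster: go left to rose.
          rose is a leaf — visit rose.
        At aster: no right child.
        Visit aster.
      Visit poppy.
    At yew: no right child.
    Visit yew.
  Visit ash.
At iris: go right to rye.
  rye is a leaf — visit rye.
Visit iris.
Full post-order sequence: ivy, sage, teak, pear, tulip, moss, elm, reed, rose, aster, poppy, yew, ash, rye, iris.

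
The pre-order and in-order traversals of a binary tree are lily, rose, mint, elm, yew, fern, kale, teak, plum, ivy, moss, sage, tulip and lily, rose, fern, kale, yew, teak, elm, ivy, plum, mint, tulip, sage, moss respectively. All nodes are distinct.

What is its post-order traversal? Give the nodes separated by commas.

kale, fern, teak, yew, ivy, plum, elm, tulip, sage, moss, mint, rose, lily

The first element of pre-order is the root; it splits in-order into left and right subtrees.
Root lily: left subtree has 0 nodes { }, right has 12 {rose, fern, kale, yew, teak, elm, ivy, plum, mint, tulip, sage, moss}.
  Root rose: left subtree has 0 nodes { }, right has 11 {fern, kale, yew, teak, elm, ivy, plum, mint, tulip, sage, moss}.
    Root mint: left subtree has 7 nodes {fern, kale, yew, teak, elm, ivy, plum}, right has 3 {tulip, sage, moss}.
      Root elm: left subtree has 4 nodes {fern, kale, yew, teak}, right has 2 {ivy, plum}.
        Root yew: left subtree has 2 nodes {fern, kale}, right has 1 {teak}.
          Root fern: left subtree has 0 nodes { }, right has 1 {kale}.
        Root plum: left subtree has 1 node {ivy}, right has 0 { }.
      Root moss: left subtree has 2 nodes {tulip, sage}, right has 0 { }.
        Root sage: left subtree has 1 node {tulip}, right has 0 { }.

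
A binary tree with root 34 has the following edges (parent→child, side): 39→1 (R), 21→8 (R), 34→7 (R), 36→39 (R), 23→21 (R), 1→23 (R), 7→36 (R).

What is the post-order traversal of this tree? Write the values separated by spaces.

8 21 23 1 39 36 7 34

Post-order visits the left subtree, then the right subtree, then the node.
At 34: no left child.
At 34: go right to 7.
  At 7: no left child.
  At 7: go right to 36.
    At 36: no left child.
    At 36: go right to 39.
      At 39: no left child.
      At 39: go right to 1.
        At 1: no left child.
        At 1: go right to 23.
          At 23: no left child.
          At 23: go right to 21.
            At 21: no left child.
            At 21: go right to 8.
              8 is a leaf — visit 8.
            Visit 21.
          Visit 23.
        Visit 1.
      Visit 39.
    Visit 36.
  Visit 7.
Visit 34.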